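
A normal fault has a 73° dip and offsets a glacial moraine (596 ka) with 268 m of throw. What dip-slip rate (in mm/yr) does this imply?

0.470 mm/yr

dip-slip = throw / sin(dip) = 268 m / sin(73°) = 280.2 m
rate = 280.2 m / 596 ka = 0.000470 m/yr = 0.470 mm/yr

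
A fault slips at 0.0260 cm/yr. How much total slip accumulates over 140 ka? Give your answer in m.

slip = rate × time = 0.0260 cm/yr × 140 ka = 36.4 m

36.4 m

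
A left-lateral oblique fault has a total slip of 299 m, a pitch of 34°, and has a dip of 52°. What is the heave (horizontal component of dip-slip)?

103 m

dip-slip = net slip × sin(rake) = 299 m × sin(34°) = 167.2 m
heave = dip-slip × cos(dip) = 167.2 × cos(52°) = 103 m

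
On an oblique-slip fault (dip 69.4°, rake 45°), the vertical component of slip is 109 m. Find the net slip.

165 m

dip-slip = throw / sin(dip) = 109 / sin(69.4°) = 116.4 m
net slip = dip-slip / sin(rake) = 116.4 / sin(45°) = 165 m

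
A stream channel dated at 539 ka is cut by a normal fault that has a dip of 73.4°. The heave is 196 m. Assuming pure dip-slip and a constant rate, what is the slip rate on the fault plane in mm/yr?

dip-slip = heave / cos(dip) = 196 m / cos(73.4°) = 686.1 m
rate = 686.1 m / 539 ka = 0.00127 m/yr = 1.27 mm/yr

1.27 mm/yr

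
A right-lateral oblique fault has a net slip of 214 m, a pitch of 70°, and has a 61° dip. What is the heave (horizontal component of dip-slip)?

97.5 m

dip-slip = net slip × sin(rake) = 214 m × sin(70°) = 201.1 m
heave = dip-slip × cos(dip) = 201.1 × cos(61°) = 97.5 m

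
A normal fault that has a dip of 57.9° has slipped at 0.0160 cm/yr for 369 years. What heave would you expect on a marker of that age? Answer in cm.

3.14 cm

dip-slip = rate × time = 0.0160 cm/yr × 369 years = 0.05904 m
heave = dip-slip × cos(dip) = 0.05904 × cos(57.9°) = 0.0314 m = 3.14 cm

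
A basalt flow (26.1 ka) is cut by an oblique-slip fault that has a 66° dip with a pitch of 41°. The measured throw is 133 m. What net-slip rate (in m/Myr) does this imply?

8500 m/Myr

dip-slip = throw / sin(dip) = 133 / sin(66°) = 145.6 m
net slip = dip-slip / sin(rake) = 145.6 / sin(41°) = 221.9 m
rate = 221.9 m / 26.1 ka = 0.00850 m/yr = 8500 m/Myr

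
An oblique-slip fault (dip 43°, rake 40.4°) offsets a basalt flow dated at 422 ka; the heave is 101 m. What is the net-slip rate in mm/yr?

dip-slip = heave / cos(dip) = 101 / cos(43°) = 138.1 m
net slip = dip-slip / sin(rake) = 138.1 / sin(40.4°) = 213.1 m
rate = 213.1 m / 422 ka = 0.000505 m/yr = 0.505 mm/yr

0.505 mm/yr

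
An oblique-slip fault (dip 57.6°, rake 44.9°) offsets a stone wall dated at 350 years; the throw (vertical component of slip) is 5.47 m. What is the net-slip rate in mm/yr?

26.2 mm/yr

dip-slip = throw / sin(dip) = 5.47 / sin(57.6°) = 6.479 m
net slip = dip-slip / sin(rake) = 6.479 / sin(44.9°) = 9.178 m
rate = 9.178 m / 350 years = 0.0262 m/yr = 26.2 mm/yr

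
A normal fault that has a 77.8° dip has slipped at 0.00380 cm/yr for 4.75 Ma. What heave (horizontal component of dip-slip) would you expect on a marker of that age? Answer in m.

dip-slip = rate × time = 0.00380 cm/yr × 4.75 Ma = 180.5 m
heave = dip-slip × cos(dip) = 180.5 × cos(77.8°) = 38.1 m

38.1 m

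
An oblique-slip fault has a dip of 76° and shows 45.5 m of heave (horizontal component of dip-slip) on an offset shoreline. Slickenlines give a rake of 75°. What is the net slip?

195 m

dip-slip = heave / cos(dip) = 45.5 / cos(76°) = 188.1 m
net slip = dip-slip / sin(rake) = 188.1 / sin(75°) = 195 m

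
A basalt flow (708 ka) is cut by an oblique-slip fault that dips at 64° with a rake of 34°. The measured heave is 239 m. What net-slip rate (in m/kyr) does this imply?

1.38 m/kyr

dip-slip = heave / cos(dip) = 239 / cos(64°) = 545.2 m
net slip = dip-slip / sin(rake) = 545.2 / sin(34°) = 975 m
rate = 975 m / 708 ka = 0.00138 m/yr = 1.38 m/kyr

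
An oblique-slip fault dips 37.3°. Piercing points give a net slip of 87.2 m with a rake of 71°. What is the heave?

65.6 m

dip-slip = net slip × sin(rake) = 87.2 m × sin(71°) = 82.45 m
heave = dip-slip × cos(dip) = 82.45 × cos(37.3°) = 65.6 m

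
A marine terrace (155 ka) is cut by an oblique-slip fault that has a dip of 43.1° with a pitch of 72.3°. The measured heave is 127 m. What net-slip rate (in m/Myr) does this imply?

dip-slip = heave / cos(dip) = 127 / cos(43.1°) = 173.9 m
net slip = dip-slip / sin(rake) = 173.9 / sin(72.3°) = 182.6 m
rate = 182.6 m / 155 ka = 0.00118 m/yr = 1180 m/Myr

1180 m/Myr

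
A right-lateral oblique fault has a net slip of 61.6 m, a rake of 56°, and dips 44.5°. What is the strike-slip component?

34.4 m

strike-slip = net slip × cos(rake) = 61.6 m × cos(56°) = 34.4 m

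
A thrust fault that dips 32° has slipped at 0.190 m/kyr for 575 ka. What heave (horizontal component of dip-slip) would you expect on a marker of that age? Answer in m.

dip-slip = rate × time = 0.190 m/kyr × 575 ka = 109.2 m
heave = dip-slip × cos(dip) = 109.2 × cos(32°) = 92.6 m

92.6 m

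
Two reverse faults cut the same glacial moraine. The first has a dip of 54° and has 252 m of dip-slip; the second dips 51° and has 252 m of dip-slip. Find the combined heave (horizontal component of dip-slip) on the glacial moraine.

heave_A = 252 × cos(54°) = 148.1 m
heave_B = 252 × cos(51°) = 158.6 m
total = 148.1 + 158.6 = 307 m

307 m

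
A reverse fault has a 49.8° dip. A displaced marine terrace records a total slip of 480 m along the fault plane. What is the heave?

heave = dip-slip × cos(dip) = 480 m × cos(49.8°) = 310 m

310 m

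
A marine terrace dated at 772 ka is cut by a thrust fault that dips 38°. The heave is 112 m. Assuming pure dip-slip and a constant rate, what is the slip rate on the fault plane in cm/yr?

dip-slip = heave / cos(dip) = 112 m / cos(38°) = 142.1 m
rate = 142.1 m / 772 ka = 0.000184 m/yr = 0.0184 cm/yr

0.0184 cm/yr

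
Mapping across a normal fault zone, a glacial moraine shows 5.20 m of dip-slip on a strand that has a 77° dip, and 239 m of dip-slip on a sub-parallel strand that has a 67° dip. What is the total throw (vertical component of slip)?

225 m

throw_A = 5.20 × sin(77°) = 5.067 m
throw_B = 239 × sin(67°) = 220 m
total = 5.067 + 220 = 225 m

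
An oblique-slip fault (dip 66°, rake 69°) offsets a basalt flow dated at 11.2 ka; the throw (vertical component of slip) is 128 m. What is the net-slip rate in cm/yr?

dip-slip = throw / sin(dip) = 128 / sin(66°) = 140.1 m
net slip = dip-slip / sin(rake) = 140.1 / sin(69°) = 150.1 m
rate = 150.1 m / 11.2 ka = 0.0134 m/yr = 1.34 cm/yr

1.34 cm/yr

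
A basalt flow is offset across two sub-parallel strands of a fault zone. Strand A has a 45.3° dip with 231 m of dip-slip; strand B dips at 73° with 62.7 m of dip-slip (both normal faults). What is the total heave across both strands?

heave_A = 231 × cos(45.3°) = 162.5 m
heave_B = 62.7 × cos(73°) = 18.33 m
total = 162.5 + 18.33 = 181 m

181 m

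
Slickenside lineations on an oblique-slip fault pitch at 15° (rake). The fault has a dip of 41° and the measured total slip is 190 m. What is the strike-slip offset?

184 m

strike-slip = net slip × cos(rake) = 190 m × cos(15°) = 184 m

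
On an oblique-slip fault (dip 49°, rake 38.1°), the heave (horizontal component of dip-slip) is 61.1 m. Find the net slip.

dip-slip = heave / cos(dip) = 61.1 / cos(49°) = 93.13 m
net slip = dip-slip / sin(rake) = 93.13 / sin(38.1°) = 151 m

151 m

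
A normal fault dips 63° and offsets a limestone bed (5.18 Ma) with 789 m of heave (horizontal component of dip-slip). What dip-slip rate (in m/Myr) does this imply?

336 m/Myr

dip-slip = heave / cos(dip) = 789 m / cos(63°) = 1738 m
rate = 1738 m / 5.18 Ma = 0.000336 m/yr = 336 m/Myr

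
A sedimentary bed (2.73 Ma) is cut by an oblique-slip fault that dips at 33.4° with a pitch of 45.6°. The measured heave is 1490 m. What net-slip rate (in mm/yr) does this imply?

0.915 mm/yr

dip-slip = heave / cos(dip) = 1490 / cos(33.4°) = 1785 m
net slip = dip-slip / sin(rake) = 1785 / sin(45.6°) = 2498 m
rate = 2498 m / 2.73 Ma = 0.000915 m/yr = 0.915 mm/yr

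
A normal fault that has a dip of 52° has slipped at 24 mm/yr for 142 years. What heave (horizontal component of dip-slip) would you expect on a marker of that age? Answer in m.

2.10 m

dip-slip = rate × time = 24 mm/yr × 142 years = 3.408 m
heave = dip-slip × cos(dip) = 3.408 × cos(52°) = 2.10 m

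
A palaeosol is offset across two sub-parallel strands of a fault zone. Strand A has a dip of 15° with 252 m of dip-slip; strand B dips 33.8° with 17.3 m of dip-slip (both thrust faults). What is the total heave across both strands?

258 m

heave_A = 252 × cos(15°) = 243.4 m
heave_B = 17.3 × cos(33.8°) = 14.38 m
total = 243.4 + 14.38 = 258 m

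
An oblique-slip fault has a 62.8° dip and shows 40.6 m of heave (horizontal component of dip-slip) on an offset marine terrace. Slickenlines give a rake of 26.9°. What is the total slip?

dip-slip = heave / cos(dip) = 40.6 / cos(62.8°) = 88.82 m
net slip = dip-slip / sin(rake) = 88.82 / sin(26.9°) = 196 m

196 m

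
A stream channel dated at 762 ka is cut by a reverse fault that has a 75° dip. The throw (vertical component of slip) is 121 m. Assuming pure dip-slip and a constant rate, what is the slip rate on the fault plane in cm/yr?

0.0164 cm/yr

dip-slip = throw / sin(dip) = 121 m / sin(75°) = 125.3 m
rate = 125.3 m / 762 ka = 0.000164 m/yr = 0.0164 cm/yr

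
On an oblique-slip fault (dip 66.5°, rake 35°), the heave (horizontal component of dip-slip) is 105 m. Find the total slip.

459 m

dip-slip = heave / cos(dip) = 105 / cos(66.5°) = 263.3 m
net slip = dip-slip / sin(rake) = 263.3 / sin(35°) = 459 m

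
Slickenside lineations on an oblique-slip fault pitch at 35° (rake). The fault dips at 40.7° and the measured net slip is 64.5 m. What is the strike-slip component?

strike-slip = net slip × cos(rake) = 64.5 m × cos(35°) = 52.8 m

52.8 m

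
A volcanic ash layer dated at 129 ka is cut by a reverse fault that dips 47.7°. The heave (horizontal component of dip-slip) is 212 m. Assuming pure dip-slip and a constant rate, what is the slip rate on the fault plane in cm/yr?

0.244 cm/yr

dip-slip = heave / cos(dip) = 212 m / cos(47.7°) = 315 m
rate = 315 m / 129 ka = 0.00244 m/yr = 0.244 cm/yr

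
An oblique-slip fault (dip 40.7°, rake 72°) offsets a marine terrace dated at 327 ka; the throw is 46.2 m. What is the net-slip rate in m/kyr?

dip-slip = throw / sin(dip) = 46.2 / sin(40.7°) = 70.85 m
net slip = dip-slip / sin(rake) = 70.85 / sin(72°) = 74.49 m
rate = 74.49 m / 327 ka = 0.000228 m/yr = 0.228 m/kyr

0.228 m/kyr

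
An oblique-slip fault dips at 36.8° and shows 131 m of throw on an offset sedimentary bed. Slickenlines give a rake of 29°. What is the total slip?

dip-slip = throw / sin(dip) = 131 / sin(36.8°) = 218.7 m
net slip = dip-slip / sin(rake) = 218.7 / sin(29°) = 451 m

451 m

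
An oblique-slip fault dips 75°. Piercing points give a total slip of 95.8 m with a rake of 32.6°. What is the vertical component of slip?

49.9 m

dip-slip = net slip × sin(rake) = 95.8 m × sin(32.6°) = 51.61 m
throw = dip-slip × sin(dip) = 51.61 × sin(75°) = 49.9 m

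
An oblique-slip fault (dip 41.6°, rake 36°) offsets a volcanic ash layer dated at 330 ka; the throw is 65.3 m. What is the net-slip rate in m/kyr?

0.507 m/kyr

dip-slip = throw / sin(dip) = 65.3 / sin(41.6°) = 98.35 m
net slip = dip-slip / sin(rake) = 98.35 / sin(36°) = 167.3 m
rate = 167.3 m / 330 ka = 0.000507 m/yr = 0.507 m/kyr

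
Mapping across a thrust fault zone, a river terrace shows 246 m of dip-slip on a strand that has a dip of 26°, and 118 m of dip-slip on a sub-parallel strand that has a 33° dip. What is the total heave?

heave_A = 246 × cos(26°) = 221.1 m
heave_B = 118 × cos(33°) = 98.96 m
total = 221.1 + 98.96 = 320 m

320 m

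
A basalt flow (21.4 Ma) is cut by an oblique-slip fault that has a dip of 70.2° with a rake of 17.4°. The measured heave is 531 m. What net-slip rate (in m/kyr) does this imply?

dip-slip = heave / cos(dip) = 531 / cos(70.2°) = 1568 m
net slip = dip-slip / sin(rake) = 1568 / sin(17.4°) = 5242 m
rate = 5242 m / 21.4 Ma = 0.000245 m/yr = 0.245 m/kyr

0.245 m/kyr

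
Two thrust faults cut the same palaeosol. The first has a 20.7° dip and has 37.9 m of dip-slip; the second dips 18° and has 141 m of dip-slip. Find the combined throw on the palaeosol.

throw_A = 37.9 × sin(20.7°) = 13.40 m
throw_B = 141 × sin(18°) = 43.57 m
total = 13.40 + 43.57 = 57 m

57 m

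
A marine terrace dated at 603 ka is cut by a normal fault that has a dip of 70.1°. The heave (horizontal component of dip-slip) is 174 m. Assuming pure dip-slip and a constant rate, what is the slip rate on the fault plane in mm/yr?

dip-slip = heave / cos(dip) = 174 m / cos(70.1°) = 511.2 m
rate = 511.2 m / 603 ka = 0.000848 m/yr = 0.848 mm/yr

0.848 mm/yr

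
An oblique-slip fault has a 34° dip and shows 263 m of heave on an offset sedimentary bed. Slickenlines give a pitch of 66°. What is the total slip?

dip-slip = heave / cos(dip) = 263 / cos(34°) = 317.2 m
net slip = dip-slip / sin(rake) = 317.2 / sin(66°) = 347 m

347 m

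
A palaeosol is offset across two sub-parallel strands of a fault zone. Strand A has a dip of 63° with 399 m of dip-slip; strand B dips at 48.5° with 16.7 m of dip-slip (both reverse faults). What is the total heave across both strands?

heave_A = 399 × cos(63°) = 181.1 m
heave_B = 16.7 × cos(48.5°) = 11.07 m
total = 181.1 + 11.07 = 192 m

192 m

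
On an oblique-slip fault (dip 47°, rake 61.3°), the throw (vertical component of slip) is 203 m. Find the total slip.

dip-slip = throw / sin(dip) = 203 / sin(47°) = 277.6 m
net slip = dip-slip / sin(rake) = 277.6 / sin(61.3°) = 316 m

316 m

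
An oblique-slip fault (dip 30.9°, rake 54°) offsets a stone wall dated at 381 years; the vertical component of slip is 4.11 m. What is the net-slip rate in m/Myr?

dip-slip = throw / sin(dip) = 4.11 / sin(30.9°) = 8.003 m
net slip = dip-slip / sin(rake) = 8.003 / sin(54°) = 9.893 m
rate = 9.893 m / 381 years = 0.0260 m/yr = 26000 m/Myr

26000 m/Myr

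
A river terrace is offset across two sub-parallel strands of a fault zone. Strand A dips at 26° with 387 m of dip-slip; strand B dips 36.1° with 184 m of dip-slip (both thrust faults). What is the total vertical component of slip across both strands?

278 m

throw_A = 387 × sin(26°) = 169.6 m
throw_B = 184 × sin(36.1°) = 108.4 m
total = 169.6 + 108.4 = 278 m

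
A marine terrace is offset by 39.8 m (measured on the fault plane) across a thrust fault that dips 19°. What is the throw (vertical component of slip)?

13 m

throw = dip-slip × sin(dip) = 39.8 m × sin(19°) = 13 m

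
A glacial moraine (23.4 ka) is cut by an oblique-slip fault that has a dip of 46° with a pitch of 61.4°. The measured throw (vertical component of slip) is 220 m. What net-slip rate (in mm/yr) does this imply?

dip-slip = throw / sin(dip) = 220 / sin(46°) = 305.8 m
net slip = dip-slip / sin(rake) = 305.8 / sin(61.4°) = 348.3 m
rate = 348.3 m / 23.4 ka = 0.0149 m/yr = 14.9 mm/yr

14.9 mm/yr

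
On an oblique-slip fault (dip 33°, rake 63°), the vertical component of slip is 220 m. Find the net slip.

453 m

dip-slip = throw / sin(dip) = 220 / sin(33°) = 403.9 m
net slip = dip-slip / sin(rake) = 403.9 / sin(63°) = 453 m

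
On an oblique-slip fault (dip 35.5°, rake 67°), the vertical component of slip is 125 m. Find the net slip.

234 m

dip-slip = throw / sin(dip) = 125 / sin(35.5°) = 215.3 m
net slip = dip-slip / sin(rake) = 215.3 / sin(67°) = 234 m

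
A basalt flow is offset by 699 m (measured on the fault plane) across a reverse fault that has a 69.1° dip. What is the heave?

heave = dip-slip × cos(dip) = 699 m × cos(69.1°) = 249 m

249 m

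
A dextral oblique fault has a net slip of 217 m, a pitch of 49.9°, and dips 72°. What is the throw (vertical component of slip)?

158 m

dip-slip = net slip × sin(rake) = 217 m × sin(49.9°) = 166 m
throw = dip-slip × sin(dip) = 166 × sin(72°) = 158 m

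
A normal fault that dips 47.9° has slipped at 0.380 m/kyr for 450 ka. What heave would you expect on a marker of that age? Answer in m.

115 m

dip-slip = rate × time = 0.380 m/kyr × 450 ka = 171 m
heave = dip-slip × cos(dip) = 171 × cos(47.9°) = 115 m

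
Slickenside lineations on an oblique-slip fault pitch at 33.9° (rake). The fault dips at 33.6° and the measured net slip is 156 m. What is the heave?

dip-slip = net slip × sin(rake) = 156 m × sin(33.9°) = 87.01 m
heave = dip-slip × cos(dip) = 87.01 × cos(33.6°) = 72.5 m

72.5 m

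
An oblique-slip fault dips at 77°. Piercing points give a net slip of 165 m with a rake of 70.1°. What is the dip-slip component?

dip-slip = net slip × sin(rake) = 165 m × sin(70.1°) = 155 m

155 m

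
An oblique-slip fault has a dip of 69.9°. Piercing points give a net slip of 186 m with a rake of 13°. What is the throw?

39.3 m

dip-slip = net slip × sin(rake) = 186 m × sin(13°) = 41.84 m
throw = dip-slip × sin(dip) = 41.84 × sin(69.9°) = 39.3 m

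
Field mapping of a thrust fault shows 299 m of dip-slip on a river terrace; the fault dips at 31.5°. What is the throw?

156 m

throw = dip-slip × sin(dip) = 299 m × sin(31.5°) = 156 m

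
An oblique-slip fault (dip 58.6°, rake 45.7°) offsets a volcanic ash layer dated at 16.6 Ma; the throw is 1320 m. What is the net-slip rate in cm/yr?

dip-slip = throw / sin(dip) = 1320 / sin(58.6°) = 1546 m
net slip = dip-slip / sin(rake) = 1546 / sin(45.7°) = 2161 m
rate = 2161 m / 16.6 Ma = 0.000130 m/yr = 0.0130 cm/yr

0.0130 cm/yr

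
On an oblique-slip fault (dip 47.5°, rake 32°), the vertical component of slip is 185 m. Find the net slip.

474 m

dip-slip = throw / sin(dip) = 185 / sin(47.5°) = 250.9 m
net slip = dip-slip / sin(rake) = 250.9 / sin(32°) = 474 m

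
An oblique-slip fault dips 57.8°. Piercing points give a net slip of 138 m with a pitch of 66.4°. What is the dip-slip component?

dip-slip = net slip × sin(rake) = 138 m × sin(66.4°) = 126 m

126 m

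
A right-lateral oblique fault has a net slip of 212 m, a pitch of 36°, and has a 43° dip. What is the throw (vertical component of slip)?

dip-slip = net slip × sin(rake) = 212 m × sin(36°) = 124.6 m
throw = dip-slip × sin(dip) = 124.6 × sin(43°) = 85 m

85 m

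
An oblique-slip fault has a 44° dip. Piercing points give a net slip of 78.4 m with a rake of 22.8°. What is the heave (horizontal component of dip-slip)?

21.9 m

dip-slip = net slip × sin(rake) = 78.4 m × sin(22.8°) = 30.38 m
heave = dip-slip × cos(dip) = 30.38 × cos(44°) = 21.9 m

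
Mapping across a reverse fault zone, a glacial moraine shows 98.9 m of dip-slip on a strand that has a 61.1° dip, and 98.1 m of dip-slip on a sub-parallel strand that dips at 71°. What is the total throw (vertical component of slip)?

throw_A = 98.9 × sin(61.1°) = 86.58 m
throw_B = 98.1 × sin(71°) = 92.76 m
total = 86.58 + 92.76 = 179 m

179 m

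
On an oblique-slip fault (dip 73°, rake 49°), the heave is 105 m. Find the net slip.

476 m

dip-slip = heave / cos(dip) = 105 / cos(73°) = 359.1 m
net slip = dip-slip / sin(rake) = 359.1 / sin(49°) = 476 m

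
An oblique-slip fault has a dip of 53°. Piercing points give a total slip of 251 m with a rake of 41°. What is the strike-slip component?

strike-slip = net slip × cos(rake) = 251 m × cos(41°) = 189 m

189 m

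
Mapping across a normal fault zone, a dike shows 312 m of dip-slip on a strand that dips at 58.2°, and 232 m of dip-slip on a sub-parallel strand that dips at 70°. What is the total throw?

throw_A = 312 × sin(58.2°) = 265.2 m
throw_B = 232 × sin(70°) = 218 m
total = 265.2 + 218 = 483 m

483 m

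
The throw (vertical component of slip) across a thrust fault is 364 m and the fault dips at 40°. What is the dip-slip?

dip-slip = throw / sin(dip) = 364 / sin(40°) = 566 m

566 m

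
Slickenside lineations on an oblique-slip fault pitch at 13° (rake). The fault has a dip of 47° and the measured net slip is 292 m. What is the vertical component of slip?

48 m

dip-slip = net slip × sin(rake) = 292 m × sin(13°) = 65.69 m
throw = dip-slip × sin(dip) = 65.69 × sin(47°) = 48 m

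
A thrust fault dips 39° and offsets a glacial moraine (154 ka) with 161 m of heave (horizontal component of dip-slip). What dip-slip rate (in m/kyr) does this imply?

dip-slip = heave / cos(dip) = 161 m / cos(39°) = 207.2 m
rate = 207.2 m / 154 ka = 0.00135 m/yr = 1.35 m/kyr

1.35 m/kyr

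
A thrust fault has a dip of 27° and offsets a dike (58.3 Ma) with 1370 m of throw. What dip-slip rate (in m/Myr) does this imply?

51.8 m/Myr

dip-slip = throw / sin(dip) = 1370 m / sin(27°) = 3018 m
rate = 3018 m / 58.3 Ma = 0.0000518 m/yr = 51.8 m/Myr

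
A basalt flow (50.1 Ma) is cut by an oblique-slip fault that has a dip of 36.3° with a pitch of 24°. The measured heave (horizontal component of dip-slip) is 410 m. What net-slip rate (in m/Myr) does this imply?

dip-slip = heave / cos(dip) = 410 / cos(36.3°) = 508.7 m
net slip = dip-slip / sin(rake) = 508.7 / sin(24°) = 1251 m
rate = 1251 m / 50.1 Ma = 0.0000250 m/yr = 25 m/Myr

25 m/Myr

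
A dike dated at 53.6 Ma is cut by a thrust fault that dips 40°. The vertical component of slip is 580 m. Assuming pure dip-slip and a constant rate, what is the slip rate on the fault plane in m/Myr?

dip-slip = throw / sin(dip) = 580 m / sin(40°) = 902.3 m
rate = 902.3 m / 53.6 Ma = 0.0000168 m/yr = 16.8 m/Myr

16.8 m/Myr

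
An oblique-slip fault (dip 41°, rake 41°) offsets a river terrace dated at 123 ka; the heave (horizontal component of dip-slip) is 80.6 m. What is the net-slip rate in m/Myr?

1320 m/Myr

dip-slip = heave / cos(dip) = 80.6 / cos(41°) = 106.8 m
net slip = dip-slip / sin(rake) = 106.8 / sin(41°) = 162.8 m
rate = 162.8 m / 123 ka = 0.00132 m/yr = 1320 m/Myr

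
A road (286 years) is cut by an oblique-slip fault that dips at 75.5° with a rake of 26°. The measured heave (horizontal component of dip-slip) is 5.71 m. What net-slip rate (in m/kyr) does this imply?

dip-slip = heave / cos(dip) = 5.71 / cos(75.5°) = 22.81 m
net slip = dip-slip / sin(rake) = 22.81 / sin(26°) = 52.02 m
rate = 52.02 m / 286 years = 0.182 m/yr = 182 m/kyr

182 m/kyr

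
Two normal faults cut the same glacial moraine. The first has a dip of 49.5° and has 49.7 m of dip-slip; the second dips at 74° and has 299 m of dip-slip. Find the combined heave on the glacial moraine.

heave_A = 49.7 × cos(49.5°) = 32.28 m
heave_B = 299 × cos(74°) = 82.42 m
total = 32.28 + 82.42 = 115 m

115 m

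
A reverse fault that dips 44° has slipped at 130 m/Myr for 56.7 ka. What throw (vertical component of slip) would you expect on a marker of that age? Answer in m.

dip-slip = rate × time = 130 m/Myr × 56.7 ka = 7.371 m
throw = dip-slip × sin(dip) = 7.371 × sin(44°) = 5.12 m

5.12 m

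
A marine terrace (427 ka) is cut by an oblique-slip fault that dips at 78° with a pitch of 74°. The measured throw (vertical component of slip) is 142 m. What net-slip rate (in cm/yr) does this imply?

0.0354 cm/yr

dip-slip = throw / sin(dip) = 142 / sin(78°) = 145.2 m
net slip = dip-slip / sin(rake) = 145.2 / sin(74°) = 151 m
rate = 151 m / 427 ka = 0.000354 m/yr = 0.0354 cm/yr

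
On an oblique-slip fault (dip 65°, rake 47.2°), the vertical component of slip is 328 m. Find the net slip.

dip-slip = throw / sin(dip) = 328 / sin(65°) = 361.9 m
net slip = dip-slip / sin(rake) = 361.9 / sin(47.2°) = 493 m

493 m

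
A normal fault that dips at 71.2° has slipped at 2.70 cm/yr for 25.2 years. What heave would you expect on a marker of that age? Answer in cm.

dip-slip = rate × time = 2.70 cm/yr × 25.2 years = 0.6804 m
heave = dip-slip × cos(dip) = 0.6804 × cos(71.2°) = 0.219 m = 21.9 cm

21.9 cm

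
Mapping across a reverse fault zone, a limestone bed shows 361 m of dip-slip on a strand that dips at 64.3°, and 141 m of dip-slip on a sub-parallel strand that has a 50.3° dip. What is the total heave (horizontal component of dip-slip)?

heave_A = 361 × cos(64.3°) = 156.6 m
heave_B = 141 × cos(50.3°) = 90.07 m
total = 156.6 + 90.07 = 247 m

247 m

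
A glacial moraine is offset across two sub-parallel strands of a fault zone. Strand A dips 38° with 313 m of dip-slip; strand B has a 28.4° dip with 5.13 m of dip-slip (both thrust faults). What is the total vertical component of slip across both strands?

195 m

throw_A = 313 × sin(38°) = 192.7 m
throw_B = 5.13 × sin(28.4°) = 2.440 m
total = 192.7 + 2.440 = 195 m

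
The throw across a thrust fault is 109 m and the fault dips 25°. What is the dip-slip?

dip-slip = throw / sin(dip) = 109 / sin(25°) = 258 m

258 m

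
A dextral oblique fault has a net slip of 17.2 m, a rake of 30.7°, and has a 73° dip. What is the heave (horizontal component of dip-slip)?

dip-slip = net slip × sin(rake) = 17.2 m × sin(30.7°) = 8.781 m
heave = dip-slip × cos(dip) = 8.781 × cos(73°) = 2.57 m

2.57 m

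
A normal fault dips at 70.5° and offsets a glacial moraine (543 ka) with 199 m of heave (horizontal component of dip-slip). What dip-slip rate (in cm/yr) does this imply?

0.110 cm/yr

dip-slip = heave / cos(dip) = 199 m / cos(70.5°) = 596.2 m
rate = 596.2 m / 543 ka = 0.00110 m/yr = 0.110 cm/yr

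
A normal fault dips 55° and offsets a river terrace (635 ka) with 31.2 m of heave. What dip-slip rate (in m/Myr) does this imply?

dip-slip = heave / cos(dip) = 31.2 m / cos(55°) = 54.40 m
rate = 54.40 m / 635 ka = 0.0000857 m/yr = 85.7 m/Myr

85.7 m/Myr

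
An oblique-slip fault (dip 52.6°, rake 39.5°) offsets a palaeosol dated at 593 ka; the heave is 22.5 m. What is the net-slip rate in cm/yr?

dip-slip = heave / cos(dip) = 22.5 / cos(52.6°) = 37.04 m
net slip = dip-slip / sin(rake) = 37.04 / sin(39.5°) = 58.24 m
rate = 58.24 m / 593 ka = 0.0000982 m/yr = 0.00982 cm/yr

0.00982 cm/yr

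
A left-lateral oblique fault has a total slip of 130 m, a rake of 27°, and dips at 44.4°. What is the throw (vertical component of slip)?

41.3 m

dip-slip = net slip × sin(rake) = 130 m × sin(27°) = 59.02 m
throw = dip-slip × sin(dip) = 59.02 × sin(44.4°) = 41.3 m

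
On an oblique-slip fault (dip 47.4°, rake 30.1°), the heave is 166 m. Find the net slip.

dip-slip = heave / cos(dip) = 166 / cos(47.4°) = 245.2 m
net slip = dip-slip / sin(rake) = 245.2 / sin(30.1°) = 489 m

489 m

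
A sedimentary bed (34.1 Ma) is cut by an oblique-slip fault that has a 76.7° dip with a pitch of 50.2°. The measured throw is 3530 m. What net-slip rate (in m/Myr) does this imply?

dip-slip = throw / sin(dip) = 3530 / sin(76.7°) = 3627 m
net slip = dip-slip / sin(rake) = 3627 / sin(50.2°) = 4721 m
rate = 4721 m / 34.1 Ma = 0.000138 m/yr = 138 m/Myr

138 m/Myr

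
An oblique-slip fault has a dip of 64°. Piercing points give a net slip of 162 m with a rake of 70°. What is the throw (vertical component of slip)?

137 m

dip-slip = net slip × sin(rake) = 162 m × sin(70°) = 152.2 m
throw = dip-slip × sin(dip) = 152.2 × sin(64°) = 137 m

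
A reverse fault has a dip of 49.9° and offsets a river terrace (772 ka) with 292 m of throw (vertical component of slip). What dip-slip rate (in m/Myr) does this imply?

dip-slip = throw / sin(dip) = 292 m / sin(49.9°) = 381.7 m
rate = 381.7 m / 772 ka = 0.000494 m/yr = 494 m/Myr

494 m/Myr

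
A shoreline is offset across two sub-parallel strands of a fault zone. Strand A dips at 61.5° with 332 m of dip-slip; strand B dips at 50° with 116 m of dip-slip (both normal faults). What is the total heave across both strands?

233 m

heave_A = 332 × cos(61.5°) = 158.4 m
heave_B = 116 × cos(50°) = 74.56 m
total = 158.4 + 74.56 = 233 m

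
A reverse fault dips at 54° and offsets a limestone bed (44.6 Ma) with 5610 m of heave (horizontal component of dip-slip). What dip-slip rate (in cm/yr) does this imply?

0.0214 cm/yr

dip-slip = heave / cos(dip) = 5610 m / cos(54°) = 9544 m
rate = 9544 m / 44.6 Ma = 0.000214 m/yr = 0.0214 cm/yr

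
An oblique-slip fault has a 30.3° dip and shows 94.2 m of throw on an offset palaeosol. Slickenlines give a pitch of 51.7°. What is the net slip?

dip-slip = throw / sin(dip) = 94.2 / sin(30.3°) = 186.7 m
net slip = dip-slip / sin(rake) = 186.7 / sin(51.7°) = 238 m

238 m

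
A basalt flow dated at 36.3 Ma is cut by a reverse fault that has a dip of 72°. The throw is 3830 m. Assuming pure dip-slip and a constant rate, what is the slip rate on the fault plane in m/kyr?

0.111 m/kyr

dip-slip = throw / sin(dip) = 3830 m / sin(72°) = 4027 m
rate = 4027 m / 36.3 Ma = 0.000111 m/yr = 0.111 m/kyr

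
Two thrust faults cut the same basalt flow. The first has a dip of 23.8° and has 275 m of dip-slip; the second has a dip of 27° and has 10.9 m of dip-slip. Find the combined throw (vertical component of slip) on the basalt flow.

throw_A = 275 × sin(23.8°) = 111 m
throw_B = 10.9 × sin(27°) = 4.948 m
total = 111 + 4.948 = 116 m

116 m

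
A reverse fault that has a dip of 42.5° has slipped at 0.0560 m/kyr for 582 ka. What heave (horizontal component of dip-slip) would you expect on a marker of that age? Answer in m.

dip-slip = rate × time = 0.0560 m/kyr × 582 ka = 32.59 m
heave = dip-slip × cos(dip) = 32.59 × cos(42.5°) = 24 m

24 m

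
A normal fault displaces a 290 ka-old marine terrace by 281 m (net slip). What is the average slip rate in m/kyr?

rate = 281 m / 290 ka = 0.000969 m/yr = 0.969 m/kyr

0.969 m/kyr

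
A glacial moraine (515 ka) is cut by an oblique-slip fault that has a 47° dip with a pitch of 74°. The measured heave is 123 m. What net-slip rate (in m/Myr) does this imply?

364 m/Myr

dip-slip = heave / cos(dip) = 123 / cos(47°) = 180.4 m
net slip = dip-slip / sin(rake) = 180.4 / sin(74°) = 187.6 m
rate = 187.6 m / 515 ka = 0.000364 m/yr = 364 m/Myr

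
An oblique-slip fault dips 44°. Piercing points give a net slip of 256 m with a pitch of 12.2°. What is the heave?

dip-slip = net slip × sin(rake) = 256 m × sin(12.2°) = 54.10 m
heave = dip-slip × cos(dip) = 54.10 × cos(44°) = 38.9 m

38.9 m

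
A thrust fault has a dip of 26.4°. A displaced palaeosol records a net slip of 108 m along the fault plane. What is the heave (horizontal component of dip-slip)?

96.7 m

heave = dip-slip × cos(dip) = 108 m × cos(26.4°) = 96.7 m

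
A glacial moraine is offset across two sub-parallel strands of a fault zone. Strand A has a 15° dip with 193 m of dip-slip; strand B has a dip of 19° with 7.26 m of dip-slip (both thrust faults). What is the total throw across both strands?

52.3 m

throw_A = 193 × sin(15°) = 49.95 m
throw_B = 7.26 × sin(19°) = 2.364 m
total = 49.95 + 2.364 = 52.3 m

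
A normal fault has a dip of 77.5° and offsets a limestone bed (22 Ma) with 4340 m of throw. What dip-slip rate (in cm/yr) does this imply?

0.0202 cm/yr

dip-slip = throw / sin(dip) = 4340 m / sin(77.5°) = 4445 m
rate = 4445 m / 22 Ma = 0.000202 m/yr = 0.0202 cm/yr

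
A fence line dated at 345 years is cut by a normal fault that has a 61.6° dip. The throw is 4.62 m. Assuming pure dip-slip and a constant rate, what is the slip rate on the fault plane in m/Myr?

15200 m/Myr

dip-slip = throw / sin(dip) = 4.62 m / sin(61.6°) = 5.252 m
rate = 5.252 m / 345 years = 0.0152 m/yr = 15200 m/Myr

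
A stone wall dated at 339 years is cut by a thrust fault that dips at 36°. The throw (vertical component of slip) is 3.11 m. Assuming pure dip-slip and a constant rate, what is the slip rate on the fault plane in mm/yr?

dip-slip = throw / sin(dip) = 3.11 m / sin(36°) = 5.291 m
rate = 5.291 m / 339 years = 0.0156 m/yr = 15.6 mm/yr

15.6 mm/yr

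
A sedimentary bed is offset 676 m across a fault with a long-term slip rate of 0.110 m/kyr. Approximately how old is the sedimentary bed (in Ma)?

6.15 Ma

age = offset / rate = 676 m / (0.110 m/kyr) = 6.15e+06 yr = 6.15 Ma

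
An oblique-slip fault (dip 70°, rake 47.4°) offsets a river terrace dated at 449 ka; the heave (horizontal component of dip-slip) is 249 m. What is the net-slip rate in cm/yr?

dip-slip = heave / cos(dip) = 249 / cos(70°) = 728 m
net slip = dip-slip / sin(rake) = 728 / sin(47.4°) = 989 m
rate = 989 m / 449 ka = 0.00220 m/yr = 0.220 cm/yr

0.220 cm/yr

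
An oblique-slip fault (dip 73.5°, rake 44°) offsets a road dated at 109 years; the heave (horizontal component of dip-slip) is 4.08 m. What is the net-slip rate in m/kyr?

dip-slip = heave / cos(dip) = 4.08 / cos(73.5°) = 14.37 m
net slip = dip-slip / sin(rake) = 14.37 / sin(44°) = 20.68 m
rate = 20.68 m / 109 years = 0.190 m/yr = 190 m/kyr

190 m/kyr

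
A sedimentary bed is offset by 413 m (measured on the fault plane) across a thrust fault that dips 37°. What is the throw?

throw = dip-slip × sin(dip) = 413 m × sin(37°) = 249 m

249 m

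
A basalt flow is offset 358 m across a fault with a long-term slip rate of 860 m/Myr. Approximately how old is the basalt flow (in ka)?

416 ka

age = offset / rate = 358 m / (860 m/Myr) = 416000 yr = 416 ka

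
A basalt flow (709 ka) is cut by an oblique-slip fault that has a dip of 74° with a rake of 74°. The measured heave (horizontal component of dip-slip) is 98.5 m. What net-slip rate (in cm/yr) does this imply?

dip-slip = heave / cos(dip) = 98.5 / cos(74°) = 357.4 m
net slip = dip-slip / sin(rake) = 357.4 / sin(74°) = 371.8 m
rate = 371.8 m / 709 ka = 0.000524 m/yr = 0.0524 cm/yr

0.0524 cm/yr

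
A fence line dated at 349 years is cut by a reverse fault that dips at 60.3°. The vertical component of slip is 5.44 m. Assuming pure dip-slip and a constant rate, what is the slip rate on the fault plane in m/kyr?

17.9 m/kyr

dip-slip = throw / sin(dip) = 5.44 m / sin(60.3°) = 6.263 m
rate = 6.263 m / 349 years = 0.0179 m/yr = 17.9 m/kyr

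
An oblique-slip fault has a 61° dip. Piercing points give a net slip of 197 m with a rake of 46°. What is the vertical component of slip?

dip-slip = net slip × sin(rake) = 197 m × sin(46°) = 141.7 m
throw = dip-slip × sin(dip) = 141.7 × sin(61°) = 124 m

124 m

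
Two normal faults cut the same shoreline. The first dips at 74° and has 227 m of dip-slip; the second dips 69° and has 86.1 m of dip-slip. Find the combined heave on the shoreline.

heave_A = 227 × cos(74°) = 62.57 m
heave_B = 86.1 × cos(69°) = 30.86 m
total = 62.57 + 30.86 = 93.4 m

93.4 m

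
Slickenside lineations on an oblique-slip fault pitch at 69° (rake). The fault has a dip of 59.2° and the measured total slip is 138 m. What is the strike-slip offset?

49.5 m

strike-slip = net slip × cos(rake) = 138 m × cos(69°) = 49.5 m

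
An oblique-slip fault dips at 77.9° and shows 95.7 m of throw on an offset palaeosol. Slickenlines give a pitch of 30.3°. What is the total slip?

dip-slip = throw / sin(dip) = 95.7 / sin(77.9°) = 97.87 m
net slip = dip-slip / sin(rake) = 97.87 / sin(30.3°) = 194 m

194 m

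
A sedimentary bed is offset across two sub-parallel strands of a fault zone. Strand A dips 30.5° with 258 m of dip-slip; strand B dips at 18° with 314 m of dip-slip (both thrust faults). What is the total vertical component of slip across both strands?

throw_A = 258 × sin(30.5°) = 130.9 m
throw_B = 314 × sin(18°) = 97.03 m
total = 130.9 + 97.03 = 228 m

228 m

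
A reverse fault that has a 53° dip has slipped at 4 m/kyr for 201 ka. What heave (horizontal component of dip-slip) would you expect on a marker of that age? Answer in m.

dip-slip = rate × time = 4 m/kyr × 201 ka = 804 m
heave = dip-slip × cos(dip) = 804 × cos(53°) = 484 m

484 m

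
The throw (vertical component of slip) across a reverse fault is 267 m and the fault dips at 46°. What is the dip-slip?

dip-slip = throw / sin(dip) = 267 / sin(46°) = 371 m

371 m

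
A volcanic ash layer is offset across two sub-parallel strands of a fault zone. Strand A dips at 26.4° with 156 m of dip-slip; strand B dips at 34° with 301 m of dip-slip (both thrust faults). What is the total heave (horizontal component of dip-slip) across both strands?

389 m

heave_A = 156 × cos(26.4°) = 139.7 m
heave_B = 301 × cos(34°) = 249.5 m
total = 139.7 + 249.5 = 389 m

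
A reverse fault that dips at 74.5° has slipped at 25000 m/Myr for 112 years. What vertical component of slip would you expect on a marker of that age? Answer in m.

dip-slip = rate × time = 25000 m/Myr × 112 years = 2.800 m
throw = dip-slip × sin(dip) = 2.800 × sin(74.5°) = 2.70 m

2.70 m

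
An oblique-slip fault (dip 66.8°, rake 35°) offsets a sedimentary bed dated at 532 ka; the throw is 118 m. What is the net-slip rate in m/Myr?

dip-slip = throw / sin(dip) = 118 / sin(66.8°) = 128.4 m
net slip = dip-slip / sin(rake) = 128.4 / sin(35°) = 223.8 m
rate = 223.8 m / 532 ka = 0.000421 m/yr = 421 m/Myr

421 m/Myr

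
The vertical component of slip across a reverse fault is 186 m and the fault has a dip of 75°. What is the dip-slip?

193 m

dip-slip = throw / sin(dip) = 186 / sin(75°) = 193 m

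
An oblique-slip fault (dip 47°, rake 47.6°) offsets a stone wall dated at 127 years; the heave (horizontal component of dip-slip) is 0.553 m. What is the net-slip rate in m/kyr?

8.65 m/kyr

dip-slip = heave / cos(dip) = 0.553 / cos(47°) = 0.8109 m
net slip = dip-slip / sin(rake) = 0.8109 / sin(47.6°) = 1.098 m
rate = 1.098 m / 127 years = 0.00865 m/yr = 8.65 m/kyr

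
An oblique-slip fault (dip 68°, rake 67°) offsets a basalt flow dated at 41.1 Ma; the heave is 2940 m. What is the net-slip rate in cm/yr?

0.0207 cm/yr

dip-slip = heave / cos(dip) = 2940 / cos(68°) = 7848 m
net slip = dip-slip / sin(rake) = 7848 / sin(67°) = 8526 m
rate = 8526 m / 41.1 Ma = 0.000207 m/yr = 0.0207 cm/yr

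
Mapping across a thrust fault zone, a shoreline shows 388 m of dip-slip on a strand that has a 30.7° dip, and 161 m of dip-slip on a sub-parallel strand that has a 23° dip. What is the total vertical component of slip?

throw_A = 388 × sin(30.7°) = 198.1 m
throw_B = 161 × sin(23°) = 62.91 m
total = 198.1 + 62.91 = 261 m

261 m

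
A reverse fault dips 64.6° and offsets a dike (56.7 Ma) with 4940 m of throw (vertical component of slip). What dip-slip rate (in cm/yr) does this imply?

dip-slip = throw / sin(dip) = 4940 m / sin(64.6°) = 5469 m
rate = 5469 m / 56.7 Ma = 0.0000964 m/yr = 0.00964 cm/yr

0.00964 cm/yr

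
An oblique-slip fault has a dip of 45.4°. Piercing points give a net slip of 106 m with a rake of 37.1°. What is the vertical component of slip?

dip-slip = net slip × sin(rake) = 106 m × sin(37.1°) = 63.94 m
throw = dip-slip × sin(dip) = 63.94 × sin(45.4°) = 45.5 m

45.5 m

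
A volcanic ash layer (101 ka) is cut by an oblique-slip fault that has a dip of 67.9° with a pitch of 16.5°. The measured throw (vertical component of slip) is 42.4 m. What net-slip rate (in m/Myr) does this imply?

dip-slip = throw / sin(dip) = 42.4 / sin(67.9°) = 45.76 m
net slip = dip-slip / sin(rake) = 45.76 / sin(16.5°) = 161.1 m
rate = 161.1 m / 101 ka = 0.00160 m/yr = 1600 m/Myr

1600 m/Myr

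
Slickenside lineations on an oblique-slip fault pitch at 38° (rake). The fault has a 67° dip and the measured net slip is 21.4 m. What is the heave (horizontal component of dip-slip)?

dip-slip = net slip × sin(rake) = 21.4 m × sin(38°) = 13.18 m
heave = dip-slip × cos(dip) = 13.18 × cos(67°) = 5.15 m

5.15 m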